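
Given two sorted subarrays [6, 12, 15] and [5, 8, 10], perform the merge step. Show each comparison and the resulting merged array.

Merging process:

Compare 6 vs 5: take 5 from right. Merged: [5]
Compare 6 vs 8: take 6 from left. Merged: [5, 6]
Compare 12 vs 8: take 8 from right. Merged: [5, 6, 8]
Compare 12 vs 10: take 10 from right. Merged: [5, 6, 8, 10]
Append remaining from left: [12, 15]. Merged: [5, 6, 8, 10, 12, 15]

Final merged array: [5, 6, 8, 10, 12, 15]
Total comparisons: 4

The merged array is [5, 6, 8, 10, 12, 15], requiring 4 comparisons. The merge step runs in O(n) time where n is the total number of elements.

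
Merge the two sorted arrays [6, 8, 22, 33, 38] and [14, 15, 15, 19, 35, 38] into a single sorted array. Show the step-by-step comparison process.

Merging process:

Compare 6 vs 14: take 6 from left. Merged: [6]
Compare 8 vs 14: take 8 from left. Merged: [6, 8]
Compare 22 vs 14: take 14 from right. Merged: [6, 8, 14]
Compare 22 vs 15: take 15 from right. Merged: [6, 8, 14, 15]
Compare 22 vs 15: take 15 from right. Merged: [6, 8, 14, 15, 15]
Compare 22 vs 19: take 19 from right. Merged: [6, 8, 14, 15, 15, 19]
Compare 22 vs 35: take 22 from left. Merged: [6, 8, 14, 15, 15, 19, 22]
Compare 33 vs 35: take 33 from left. Merged: [6, 8, 14, 15, 15, 19, 22, 33]
Compare 38 vs 35: take 35 from right. Merged: [6, 8, 14, 15, 15, 19, 22, 33, 35]
Compare 38 vs 38: take 38 from left. Merged: [6, 8, 14, 15, 15, 19, 22, 33, 35, 38]
Append remaining from right: [38]. Merged: [6, 8, 14, 15, 15, 19, 22, 33, 35, 38, 38]

Final merged array: [6, 8, 14, 15, 15, 19, 22, 33, 35, 38, 38]
Total comparisons: 10

The merged array is [6, 8, 14, 15, 15, 19, 22, 33, 35, 38, 38], requiring 10 comparisons. The merge step runs in O(n) time where n is the total number of elements.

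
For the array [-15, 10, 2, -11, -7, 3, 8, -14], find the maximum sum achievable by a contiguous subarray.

Using Kadane's algorithm on [-15, 10, 2, -11, -7, 3, 8, -14]:

Scanning through the array:
Position 1 (value 10): max_ending_here = 10, max_so_far = 10
Position 2 (value 2): max_ending_here = 12, max_so_far = 12
Position 3 (value -11): max_ending_here = 1, max_so_far = 12
Position 4 (value -7): max_ending_here = -6, max_so_far = 12
Position 5 (value 3): max_ending_here = 3, max_so_far = 12
Position 6 (value 8): max_ending_here = 11, max_so_far = 12
Position 7 (value -14): max_ending_here = -3, max_so_far = 12

Maximum subarray: [10, 2]
Maximum sum: 12

The maximum subarray is [10, 2] with sum 12. This subarray runs from index 1 to index 2.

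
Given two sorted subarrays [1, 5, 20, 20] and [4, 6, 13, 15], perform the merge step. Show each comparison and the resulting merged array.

Merging process:

Compare 1 vs 4: take 1 from left. Merged: [1]
Compare 5 vs 4: take 4 from right. Merged: [1, 4]
Compare 5 vs 6: take 5 from left. Merged: [1, 4, 5]
Compare 20 vs 6: take 6 from right. Merged: [1, 4, 5, 6]
Compare 20 vs 13: take 13 from right. Merged: [1, 4, 5, 6, 13]
Compare 20 vs 15: take 15 from right. Merged: [1, 4, 5, 6, 13, 15]
Append remaining from left: [20, 20]. Merged: [1, 4, 5, 6, 13, 15, 20, 20]

Final merged array: [1, 4, 5, 6, 13, 15, 20, 20]
Total comparisons: 6

The merged array is [1, 4, 5, 6, 13, 15, 20, 20], requiring 6 comparisons. The merge step runs in O(n) time where n is the total number of elements.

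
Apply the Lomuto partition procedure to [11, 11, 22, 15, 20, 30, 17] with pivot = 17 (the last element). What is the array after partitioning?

Lomuto partition with pivot = 17:

Initial array: [11, 11, 22, 15, 20, 30, 17]

arr[0]=11 <= 17: swap with position 0, array becomes [11, 11, 22, 15, 20, 30, 17]
arr[1]=11 <= 17: swap with position 1, array becomes [11, 11, 22, 15, 20, 30, 17]
arr[2]=22 > 17: no swap
arr[3]=15 <= 17: swap with position 2, array becomes [11, 11, 15, 22, 20, 30, 17]
arr[4]=20 > 17: no swap
arr[5]=30 > 17: no swap

Place pivot at position 3: [11, 11, 15, 17, 20, 30, 22]
Pivot position: 3

After partitioning with pivot 17, the array becomes [11, 11, 15, 17, 20, 30, 22]. The pivot is placed at index 3. All elements to the left of the pivot are <= 17, and all elements to the right are > 17.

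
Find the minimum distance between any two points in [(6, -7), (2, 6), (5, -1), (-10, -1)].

Computing all pairwise distances among 4 points:

d((6, -7), (2, 6)) = 13.6015
d((6, -7), (5, -1)) = 6.0828 <-- minimum
d((6, -7), (-10, -1)) = 17.088
d((2, 6), (5, -1)) = 7.6158
d((2, 6), (-10, -1)) = 13.8924
d((5, -1), (-10, -1)) = 15.0

Closest pair: (6, -7) and (5, -1) with distance 6.0828

The closest pair is (6, -7) and (5, -1) with Euclidean distance 6.0828. For 4 points, brute-force pairwise comparison is shown above. For large n, the divide-and-conquer algorithm (sort by x, recurse on halves, check the dividing strip) achieves O(n log n).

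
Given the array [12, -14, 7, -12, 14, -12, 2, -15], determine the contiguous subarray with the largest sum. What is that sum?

Using Kadane's algorithm on [12, -14, 7, -12, 14, -12, 2, -15]:

Scanning through the array:
Position 1 (value -14): max_ending_here = -2, max_so_far = 12
Position 2 (value 7): max_ending_here = 7, max_so_far = 12
Position 3 (value -12): max_ending_here = -5, max_so_far = 12
Position 4 (value 14): max_ending_here = 14, max_so_far = 14
Position 5 (value -12): max_ending_here = 2, max_so_far = 14
Position 6 (value 2): max_ending_here = 4, max_so_far = 14
Position 7 (value -15): max_ending_here = -11, max_so_far = 14

Maximum subarray: [14]
Maximum sum: 14

The maximum subarray is [14] with sum 14. This subarray runs from index 4 to index 4.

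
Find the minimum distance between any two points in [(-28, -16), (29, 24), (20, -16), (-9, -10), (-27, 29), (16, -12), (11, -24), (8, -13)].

Computing all pairwise distances among 8 points:

d((-28, -16), (29, 24)) = 69.6348
d((-28, -16), (20, -16)) = 48.0
d((-28, -16), (-9, -10)) = 19.9249
d((-28, -16), (-27, 29)) = 45.0111
d((-28, -16), (16, -12)) = 44.1814
d((-28, -16), (11, -24)) = 39.8121
d((-28, -16), (8, -13)) = 36.1248
d((29, 24), (20, -16)) = 41.0
d((29, 24), (-9, -10)) = 50.9902
d((29, 24), (-27, 29)) = 56.2228
d((29, 24), (16, -12)) = 38.2753
d((29, 24), (11, -24)) = 51.264
d((29, 24), (8, -13)) = 42.5441
d((20, -16), (-9, -10)) = 29.6142
d((20, -16), (-27, 29)) = 65.0692
d((20, -16), (16, -12)) = 5.6569 <-- minimum
d((20, -16), (11, -24)) = 12.0416
d((20, -16), (8, -13)) = 12.3693
d((-9, -10), (-27, 29)) = 42.9535
d((-9, -10), (16, -12)) = 25.0799
d((-9, -10), (11, -24)) = 24.4131
d((-9, -10), (8, -13)) = 17.2627
d((-27, 29), (16, -12)) = 59.4138
d((-27, 29), (11, -24)) = 65.215
d((-27, 29), (8, -13)) = 54.6717
d((16, -12), (11, -24)) = 13.0
d((16, -12), (8, -13)) = 8.0623
d((11, -24), (8, -13)) = 11.4018

Closest pair: (20, -16) and (16, -12) with distance 5.6569

The closest pair is (20, -16) and (16, -12) with Euclidean distance 5.6569. For 8 points, brute-force pairwise comparison is shown above. For large n, the divide-and-conquer algorithm (sort by x, recurse on halves, check the dividing strip) achieves O(n log n).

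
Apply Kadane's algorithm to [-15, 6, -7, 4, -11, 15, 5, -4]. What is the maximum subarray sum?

Using Kadane's algorithm on [-15, 6, -7, 4, -11, 15, 5, -4]:

Scanning through the array:
Position 1 (value 6): max_ending_here = 6, max_so_far = 6
Position 2 (value -7): max_ending_here = -1, max_so_far = 6
Position 3 (value 4): max_ending_here = 4, max_so_far = 6
Position 4 (value -11): max_ending_here = -7, max_so_far = 6
Position 5 (value 15): max_ending_here = 15, max_so_far = 15
Position 6 (value 5): max_ending_here = 20, max_so_far = 20
Position 7 (value -4): max_ending_here = 16, max_so_far = 20

Maximum subarray: [15, 5]
Maximum sum: 20

The maximum subarray is [15, 5] with sum 20. This subarray runs from index 5 to index 6.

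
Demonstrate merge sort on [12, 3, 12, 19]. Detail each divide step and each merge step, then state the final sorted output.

Merge sort trace:

Split: [12, 3, 12, 19] -> [12, 3] and [12, 19]
  Split: [12, 3] -> [12] and [3]
  Merge: [12] + [3] -> [3, 12]
  Split: [12, 19] -> [12] and [19]
  Merge: [12] + [19] -> [12, 19]
Merge: [3, 12] + [12, 19] -> [3, 12, 12, 19]

Final sorted array: [3, 12, 12, 19]

The merge sort proceeds by recursively splitting the array and merging sorted halves.
After all merges, the sorted array is [3, 12, 12, 19].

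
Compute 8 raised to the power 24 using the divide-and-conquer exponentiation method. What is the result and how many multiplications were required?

Computing 8^24 by squaring (build up from 8^1; each line after the first costs one multiplication):

8^1 = 8
8^2 = (8^1)^2 = 8^2 = 64
8^3 = 8 * 8^2 = 8 * 64 = 512
8^6 = (8^3)^2 = 512^2 = 262144
8^12 = (8^6)^2 = 262144^2 = 68719476736
8^24 = (8^12)^2 = 68719476736^2 = 4722366482869645213696

Result: 4722366482869645213696
Multiplications needed: 5 (5 lines after 8^1)

8^24 = 4722366482869645213696. Using exponentiation by squaring, this requires 5 multiplications. The key idea: if the exponent is even, square the half-power; if odd, multiply by the base once.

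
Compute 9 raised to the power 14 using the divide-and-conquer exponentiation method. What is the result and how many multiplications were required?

Computing 9^14 by squaring (build up from 9^1; each line after the first costs one multiplication):

9^1 = 9
9^2 = (9^1)^2 = 9^2 = 81
9^3 = 9 * 9^2 = 9 * 81 = 729
9^6 = (9^3)^2 = 729^2 = 531441
9^7 = 9 * 9^6 = 9 * 531441 = 4782969
9^14 = (9^7)^2 = 4782969^2 = 22876792454961

Result: 22876792454961
Multiplications needed: 5 (5 lines after 9^1)

9^14 = 22876792454961. Using exponentiation by squaring, this requires 5 multiplications. The key idea: if the exponent is even, square the half-power; if odd, multiply by the base once.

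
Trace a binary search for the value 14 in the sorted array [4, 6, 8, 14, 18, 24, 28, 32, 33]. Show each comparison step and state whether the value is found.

Binary search for 14 in [4, 6, 8, 14, 18, 24, 28, 32, 33]:

lo=0, hi=8, mid=4, arr[mid]=18 -> 18 > 14, search left half
lo=0, hi=3, mid=1, arr[mid]=6 -> 6 < 14, search right half
lo=2, hi=3, mid=2, arr[mid]=8 -> 8 < 14, search right half
lo=3, hi=3, mid=3, arr[mid]=14 -> Found target at index 3!

Binary search finds 14 at index 3 after 4 comparisons. The search repeatedly halves the search space by comparing with the middle element.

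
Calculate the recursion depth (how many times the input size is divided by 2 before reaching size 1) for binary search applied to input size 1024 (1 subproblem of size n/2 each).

For divide and conquer with division factor 2:

Problem sizes at each level:
Level 0: 1024
Level 1: 512
Level 2: 256
Level 3: 128
Level 4: 64
Level 5: 32
Level 6: 16
Level 7: 8
Level 8: 4
Level 9: 2
Level 10: 1

The root is level 0 and the size-1 base case is level 10 (the tree spans levels 0 through 10, i.e. 11 levels counting the root), so the depth is the number of divisions: log_2(1024) = 10

The recursion tree depth is log_2(1024) = 10. At each level, the problem size is divided by 2, so it takes 10 divisions to reduce to a base case of size 1. The algorithm makes 1 recursive call at each level.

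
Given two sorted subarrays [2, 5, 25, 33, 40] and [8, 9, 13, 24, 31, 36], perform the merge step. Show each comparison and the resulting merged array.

Merging process:

Compare 2 vs 8: take 2 from left. Merged: [2]
Compare 5 vs 8: take 5 from left. Merged: [2, 5]
Compare 25 vs 8: take 8 from right. Merged: [2, 5, 8]
Compare 25 vs 9: take 9 from right. Merged: [2, 5, 8, 9]
Compare 25 vs 13: take 13 from right. Merged: [2, 5, 8, 9, 13]
Compare 25 vs 24: take 24 from right. Merged: [2, 5, 8, 9, 13, 24]
Compare 25 vs 31: take 25 from left. Merged: [2, 5, 8, 9, 13, 24, 25]
Compare 33 vs 31: take 31 from right. Merged: [2, 5, 8, 9, 13, 24, 25, 31]
Compare 33 vs 36: take 33 from left. Merged: [2, 5, 8, 9, 13, 24, 25, 31, 33]
Compare 40 vs 36: take 36 from right. Merged: [2, 5, 8, 9, 13, 24, 25, 31, 33, 36]
Append remaining from left: [40]. Merged: [2, 5, 8, 9, 13, 24, 25, 31, 33, 36, 40]

Final merged array: [2, 5, 8, 9, 13, 24, 25, 31, 33, 36, 40]
Total comparisons: 10

The merged array is [2, 5, 8, 9, 13, 24, 25, 31, 33, 36, 40], requiring 10 comparisons. The merge step runs in O(n) time where n is the total number of elements.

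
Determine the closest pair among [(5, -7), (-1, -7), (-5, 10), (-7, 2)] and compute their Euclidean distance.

Computing all pairwise distances among 4 points:

d((5, -7), (-1, -7)) = 6.0 <-- minimum
d((5, -7), (-5, 10)) = 19.7231
d((5, -7), (-7, 2)) = 15.0
d((-1, -7), (-5, 10)) = 17.4642
d((-1, -7), (-7, 2)) = 10.8167
d((-5, 10), (-7, 2)) = 8.2462

Closest pair: (5, -7) and (-1, -7) with distance 6.0

The closest pair is (5, -7) and (-1, -7) with Euclidean distance 6.0. For 4 points, brute-force pairwise comparison is shown above. For large n, the divide-and-conquer algorithm (sort by x, recurse on halves, check the dividing strip) achieves O(n log n).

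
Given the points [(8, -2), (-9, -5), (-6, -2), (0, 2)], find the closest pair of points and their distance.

Computing all pairwise distances among 4 points:

d((8, -2), (-9, -5)) = 17.2627
d((8, -2), (-6, -2)) = 14.0
d((8, -2), (0, 2)) = 8.9443
d((-9, -5), (-6, -2)) = 4.2426 <-- minimum
d((-9, -5), (0, 2)) = 11.4018
d((-6, -2), (0, 2)) = 7.2111

Closest pair: (-9, -5) and (-6, -2) with distance 4.2426

The closest pair is (-9, -5) and (-6, -2) with Euclidean distance 4.2426. For 4 points, brute-force pairwise comparison is shown above. For large n, the divide-and-conquer algorithm (sort by x, recurse on halves, check the dividing strip) achieves O(n log n).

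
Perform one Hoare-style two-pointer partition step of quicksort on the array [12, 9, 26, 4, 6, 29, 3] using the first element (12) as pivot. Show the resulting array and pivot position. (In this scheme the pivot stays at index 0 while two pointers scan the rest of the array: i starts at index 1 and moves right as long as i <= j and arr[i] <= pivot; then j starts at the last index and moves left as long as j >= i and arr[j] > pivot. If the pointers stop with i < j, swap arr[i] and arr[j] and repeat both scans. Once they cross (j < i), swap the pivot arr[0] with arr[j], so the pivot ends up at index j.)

Hoare-style two-pointer partition with pivot = 12:

Initial array: [12, 9, 26, 4, 6, 29, 3]

Pointers start at i = 1, j = 6.
i stops at index 2 (arr[2]=26 > 12), j stops at index 6 (arr[6]=3 <= 12): swap arr[2] and arr[6], array becomes [12, 9, 3, 4, 6, 29, 26]
i ends at 5, j ends at 4: the pointers have crossed (j < i), so scanning stops.

Swap pivot arr[0] with arr[4] to place pivot at position 4: [6, 9, 3, 4, 12, 29, 26]
Pivot position: 4

After partitioning with pivot 12, the array becomes [6, 9, 3, 4, 12, 29, 26]. The pivot is placed at index 4. All elements to the left of the pivot are <= 12, and all elements to the right are > 12.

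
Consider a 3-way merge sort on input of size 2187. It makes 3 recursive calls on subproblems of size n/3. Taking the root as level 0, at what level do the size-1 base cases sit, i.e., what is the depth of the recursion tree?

For divide and conquer with division factor 3:

Problem sizes at each level:
Level 0: 2187
Level 1: 729
Level 2: 243
Level 3: 81
Level 4: 27
Level 5: 9
Level 6: 3
Level 7: 1

The root is level 0 and the size-1 base case is level 7 (the tree spans levels 0 through 7, i.e. 8 levels counting the root), so the depth is the number of divisions: log_3(2187) = 7

The recursion tree depth is log_3(2187) = 7. At each level, the problem size is divided by 3, so it takes 7 divisions to reduce to a base case of size 1. The algorithm makes 3 recursive calls at each level.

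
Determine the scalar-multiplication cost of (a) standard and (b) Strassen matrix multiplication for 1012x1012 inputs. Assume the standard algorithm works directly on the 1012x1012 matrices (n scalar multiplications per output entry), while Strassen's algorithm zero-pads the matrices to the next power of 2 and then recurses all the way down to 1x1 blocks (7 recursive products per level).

Matrix multiplication for 1012x1012 matrices:

Strassen's algorithm requires power-of-2 dimensions. Pad 1012x1012 to 1024x1024 (next power of 2).

Standard algorithm: 1012^3 = 1036433728 multiplications
Strassen's algorithm: 7^(log2(1024)) = 7^10 = 282475249 multiplications
Savings: 1036433728 - 282475249 = 753958479 multiplications

Standard: 1036433728 multiplications (1012^3). Strassen: 282475249 multiplications (7^10, after padding to 1024x1024). Strassen reduces 8 recursive multiplications to 7 at each level.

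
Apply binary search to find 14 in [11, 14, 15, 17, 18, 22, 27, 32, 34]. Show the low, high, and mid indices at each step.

Binary search for 14 in [11, 14, 15, 17, 18, 22, 27, 32, 34]:

lo=0, hi=8, mid=4, arr[mid]=18 -> 18 > 14, search left half
lo=0, hi=3, mid=1, arr[mid]=14 -> Found target at index 1!

Binary search finds 14 at index 1 after 2 comparisons. The search repeatedly halves the search space by comparing with the middle element.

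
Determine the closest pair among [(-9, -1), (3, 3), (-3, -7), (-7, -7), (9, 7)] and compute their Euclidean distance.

Computing all pairwise distances among 5 points:

d((-9, -1), (3, 3)) = 12.6491
d((-9, -1), (-3, -7)) = 8.4853
d((-9, -1), (-7, -7)) = 6.3246
d((-9, -1), (9, 7)) = 19.6977
d((3, 3), (-3, -7)) = 11.6619
d((3, 3), (-7, -7)) = 14.1421
d((3, 3), (9, 7)) = 7.2111
d((-3, -7), (-7, -7)) = 4.0 <-- minimum
d((-3, -7), (9, 7)) = 18.4391
d((-7, -7), (9, 7)) = 21.2603

Closest pair: (-3, -7) and (-7, -7) with distance 4.0

The closest pair is (-3, -7) and (-7, -7) with Euclidean distance 4.0. For 5 points, brute-force pairwise comparison is shown above. For large n, the divide-and-conquer algorithm (sort by x, recurse on halves, check the dividing strip) achieves O(n log n).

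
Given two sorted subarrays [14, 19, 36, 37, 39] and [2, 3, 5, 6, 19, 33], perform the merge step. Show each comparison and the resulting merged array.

Merging process:

Compare 14 vs 2: take 2 from right. Merged: [2]
Compare 14 vs 3: take 3 from right. Merged: [2, 3]
Compare 14 vs 5: take 5 from right. Merged: [2, 3, 5]
Compare 14 vs 6: take 6 from right. Merged: [2, 3, 5, 6]
Compare 14 vs 19: take 14 from left. Merged: [2, 3, 5, 6, 14]
Compare 19 vs 19: take 19 from left. Merged: [2, 3, 5, 6, 14, 19]
Compare 36 vs 19: take 19 from right. Merged: [2, 3, 5, 6, 14, 19, 19]
Compare 36 vs 33: take 33 from right. Merged: [2, 3, 5, 6, 14, 19, 19, 33]
Append remaining from left: [36, 37, 39]. Merged: [2, 3, 5, 6, 14, 19, 19, 33, 36, 37, 39]

Final merged array: [2, 3, 5, 6, 14, 19, 19, 33, 36, 37, 39]
Total comparisons: 8

The merged array is [2, 3, 5, 6, 14, 19, 19, 33, 36, 37, 39], requiring 8 comparisons. The merge step runs in O(n) time where n is the total number of elements.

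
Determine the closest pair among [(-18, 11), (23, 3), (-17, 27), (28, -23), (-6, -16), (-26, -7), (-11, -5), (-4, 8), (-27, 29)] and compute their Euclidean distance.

Computing all pairwise distances among 9 points:

d((-18, 11), (23, 3)) = 41.7732
d((-18, 11), (-17, 27)) = 16.0312
d((-18, 11), (28, -23)) = 57.2014
d((-18, 11), (-6, -16)) = 29.5466
d((-18, 11), (-26, -7)) = 19.6977
d((-18, 11), (-11, -5)) = 17.4642
d((-18, 11), (-4, 8)) = 14.3178
d((-18, 11), (-27, 29)) = 20.1246
d((23, 3), (-17, 27)) = 46.6476
d((23, 3), (28, -23)) = 26.4764
d((23, 3), (-6, -16)) = 34.6699
d((23, 3), (-26, -7)) = 50.01
d((23, 3), (-11, -5)) = 34.9285
d((23, 3), (-4, 8)) = 27.4591
d((23, 3), (-27, 29)) = 56.356
d((-17, 27), (28, -23)) = 67.2681
d((-17, 27), (-6, -16)) = 44.3847
d((-17, 27), (-26, -7)) = 35.171
d((-17, 27), (-11, -5)) = 32.5576
d((-17, 27), (-4, 8)) = 23.0217
d((-17, 27), (-27, 29)) = 10.198 <-- minimum
d((28, -23), (-6, -16)) = 34.7131
d((28, -23), (-26, -7)) = 56.3205
d((28, -23), (-11, -5)) = 42.9535
d((28, -23), (-4, 8)) = 44.5533
d((28, -23), (-27, 29)) = 75.6902
d((-6, -16), (-26, -7)) = 21.9317
d((-6, -16), (-11, -5)) = 12.083
d((-6, -16), (-4, 8)) = 24.0832
d((-6, -16), (-27, 29)) = 49.6588
d((-26, -7), (-11, -5)) = 15.1327
d((-26, -7), (-4, 8)) = 26.6271
d((-26, -7), (-27, 29)) = 36.0139
d((-11, -5), (-4, 8)) = 14.7648
d((-11, -5), (-27, 29)) = 37.5766
d((-4, 8), (-27, 29)) = 31.1448

Closest pair: (-17, 27) and (-27, 29) with distance 10.198

The closest pair is (-17, 27) and (-27, 29) with Euclidean distance 10.198. For 9 points, brute-force pairwise comparison is shown above. For large n, the divide-and-conquer algorithm (sort by x, recurse on halves, check the dividing strip) achieves O(n log n).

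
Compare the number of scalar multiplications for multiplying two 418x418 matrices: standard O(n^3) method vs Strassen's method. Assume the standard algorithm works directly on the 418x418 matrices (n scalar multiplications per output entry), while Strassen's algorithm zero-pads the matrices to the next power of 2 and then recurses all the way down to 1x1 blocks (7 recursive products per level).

Matrix multiplication for 418x418 matrices:

Strassen's algorithm requires power-of-2 dimensions. Pad 418x418 to 512x512 (next power of 2).

Standard algorithm: 418^3 = 73034632 multiplications
Strassen's algorithm: 7^(log2(512)) = 7^9 = 40353607 multiplications
Savings: 73034632 - 40353607 = 32681025 multiplications

Standard: 73034632 multiplications (418^3). Strassen: 40353607 multiplications (7^9, after padding to 512x512). Strassen reduces 8 recursive multiplications to 7 at each level.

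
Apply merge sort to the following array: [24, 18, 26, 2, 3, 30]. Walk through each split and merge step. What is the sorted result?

Merge sort trace:

Split: [24, 18, 26, 2, 3, 30] -> [24, 18, 26] and [2, 3, 30]
  Split: [24, 18, 26] -> [24] and [18, 26]
    Split: [18, 26] -> [18] and [26]
    Merge: [18] + [26] -> [18, 26]
  Merge: [24] + [18, 26] -> [18, 24, 26]
  Split: [2, 3, 30] -> [2] and [3, 30]
    Split: [3, 30] -> [3] and [30]
    Merge: [3] + [30] -> [3, 30]
  Merge: [2] + [3, 30] -> [2, 3, 30]
Merge: [18, 24, 26] + [2, 3, 30] -> [2, 3, 18, 24, 26, 30]

Final sorted array: [2, 3, 18, 24, 26, 30]

The merge sort proceeds by recursively splitting the array and merging sorted halves.
After all merges, the sorted array is [2, 3, 18, 24, 26, 30].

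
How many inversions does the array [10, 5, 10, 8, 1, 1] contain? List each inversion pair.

Finding inversions in [10, 5, 10, 8, 1, 1]:

(0, 1): arr[0]=10 > arr[1]=5
(0, 3): arr[0]=10 > arr[3]=8
(0, 4): arr[0]=10 > arr[4]=1
(0, 5): arr[0]=10 > arr[5]=1
(1, 4): arr[1]=5 > arr[4]=1
(1, 5): arr[1]=5 > arr[5]=1
(2, 3): arr[2]=10 > arr[3]=8
(2, 4): arr[2]=10 > arr[4]=1
(2, 5): arr[2]=10 > arr[5]=1
(3, 4): arr[3]=8 > arr[4]=1
(3, 5): arr[3]=8 > arr[5]=1

Total inversions: 11

The array has 11 inversion(s): (0,1), (0,3), (0,4), (0,5), (1,4), (1,5), (2,3), (2,4), (2,5), (3,4), (3,5). Each pair (i,j) satisfies i < j and arr[i] > arr[j].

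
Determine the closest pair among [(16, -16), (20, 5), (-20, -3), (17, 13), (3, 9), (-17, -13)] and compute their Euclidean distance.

Computing all pairwise distances among 6 points:

d((16, -16), (20, 5)) = 21.3776
d((16, -16), (-20, -3)) = 38.2753
d((16, -16), (17, 13)) = 29.0172
d((16, -16), (3, 9)) = 28.178
d((16, -16), (-17, -13)) = 33.1361
d((20, 5), (-20, -3)) = 40.7922
d((20, 5), (17, 13)) = 8.544 <-- minimum
d((20, 5), (3, 9)) = 17.4642
d((20, 5), (-17, -13)) = 41.1461
d((-20, -3), (17, 13)) = 40.3113
d((-20, -3), (3, 9)) = 25.9422
d((-20, -3), (-17, -13)) = 10.4403
d((17, 13), (3, 9)) = 14.5602
d((17, 13), (-17, -13)) = 42.8019
d((3, 9), (-17, -13)) = 29.7321

Closest pair: (20, 5) and (17, 13) with distance 8.544

The closest pair is (20, 5) and (17, 13) with Euclidean distance 8.544. For 6 points, brute-force pairwise comparison is shown above. For large n, the divide-and-conquer algorithm (sort by x, recurse on halves, check the dividing strip) achieves O(n log n).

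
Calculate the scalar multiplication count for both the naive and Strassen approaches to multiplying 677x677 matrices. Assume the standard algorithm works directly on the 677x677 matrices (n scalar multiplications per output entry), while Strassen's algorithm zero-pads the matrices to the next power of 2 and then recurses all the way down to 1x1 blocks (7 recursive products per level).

Matrix multiplication for 677x677 matrices:

Strassen's algorithm requires power-of-2 dimensions. Pad 677x677 to 1024x1024 (next power of 2).

Standard algorithm: 677^3 = 310288733 multiplications
Strassen's algorithm: 7^(log2(1024)) = 7^10 = 282475249 multiplications
Savings: 310288733 - 282475249 = 27813484 multiplications

Standard: 310288733 multiplications (677^3). Strassen: 282475249 multiplications (7^10, after padding to 1024x1024). Strassen reduces 8 recursive multiplications to 7 at each level.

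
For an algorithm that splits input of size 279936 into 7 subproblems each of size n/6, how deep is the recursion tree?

For divide and conquer with division factor 6:

Problem sizes at each level:
Level 0: 279936
Level 1: 46656
Level 2: 7776
Level 3: 1296
Level 4: 216
Level 5: 36
Level 6: 6
Level 7: 1

The root is level 0 and the size-1 base case is level 7 (the tree spans levels 0 through 7, i.e. 8 levels counting the root), so the depth is the number of divisions: log_6(279936) = 7

The recursion tree depth is log_6(279936) = 7. At each level, the problem size is divided by 6, so it takes 7 divisions to reduce to a base case of size 1. The algorithm makes 7 recursive calls at each level.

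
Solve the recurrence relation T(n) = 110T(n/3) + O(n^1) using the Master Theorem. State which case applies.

Master Theorem for T(n) = 110T(n/3) + O(n^1):

a = 110, b = 3, c = 1
log_b(a) = log_3(110) = 4.2786

Case 1: c = 1 < log_3(110) = 4.2786
T(n) = O(n^(log_3 110))

For T(n) = 110T(n/3) + O(n^1): log_3(110) = 4.2786. This is Case 1 of the Master Theorem (c < log_b(a), work dominated by leaves), giving O(n^(log_3 110)).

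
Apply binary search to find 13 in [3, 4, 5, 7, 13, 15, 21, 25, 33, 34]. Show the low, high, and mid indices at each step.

Binary search for 13 in [3, 4, 5, 7, 13, 15, 21, 25, 33, 34]:

lo=0, hi=9, mid=4, arr[mid]=13 -> Found target at index 4!

Binary search finds 13 at index 4 after 1 comparisons. The search repeatedly halves the search space by comparing with the middle element.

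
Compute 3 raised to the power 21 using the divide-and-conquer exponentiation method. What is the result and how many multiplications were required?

Computing 3^21 by squaring (build up from 3^1; each line after the first costs one multiplication):

3^1 = 3
3^2 = (3^1)^2 = 3^2 = 9
3^4 = (3^2)^2 = 9^2 = 81
3^5 = 3 * 3^4 = 3 * 81 = 243
3^10 = (3^5)^2 = 243^2 = 59049
3^20 = (3^10)^2 = 59049^2 = 3486784401
3^21 = 3 * 3^20 = 3 * 3486784401 = 10460353203

Result: 10460353203
Multiplications needed: 6 (6 lines after 3^1)

3^21 = 10460353203. Using exponentiation by squaring, this requires 6 multiplications. The key idea: if the exponent is even, square the half-power; if odd, multiply by the base once.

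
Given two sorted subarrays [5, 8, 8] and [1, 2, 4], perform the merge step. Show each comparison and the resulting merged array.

Merging process:

Compare 5 vs 1: take 1 from right. Merged: [1]
Compare 5 vs 2: take 2 from right. Merged: [1, 2]
Compare 5 vs 4: take 4 from right. Merged: [1, 2, 4]
Append remaining from left: [5, 8, 8]. Merged: [1, 2, 4, 5, 8, 8]

Final merged array: [1, 2, 4, 5, 8, 8]
Total comparisons: 3

The merged array is [1, 2, 4, 5, 8, 8], requiring 3 comparisons. The merge step runs in O(n) time where n is the total number of elements.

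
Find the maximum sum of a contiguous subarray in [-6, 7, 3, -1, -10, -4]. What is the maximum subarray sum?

Using Kadane's algorithm on [-6, 7, 3, -1, -10, -4]:

Scanning through the array:
Position 1 (value 7): max_ending_here = 7, max_so_far = 7
Position 2 (value 3): max_ending_here = 10, max_so_far = 10
Position 3 (value -1): max_ending_here = 9, max_so_far = 10
Position 4 (value -10): max_ending_here = -1, max_so_far = 10
Position 5 (value -4): max_ending_here = -4, max_so_far = 10

Maximum subarray: [7, 3]
Maximum sum: 10

The maximum subarray is [7, 3] with sum 10. This subarray runs from index 1 to index 2.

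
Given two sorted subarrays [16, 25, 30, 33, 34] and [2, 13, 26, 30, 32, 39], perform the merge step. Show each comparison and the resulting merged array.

Merging process:

Compare 16 vs 2: take 2 from right. Merged: [2]
Compare 16 vs 13: take 13 from right. Merged: [2, 13]
Compare 16 vs 26: take 16 from left. Merged: [2, 13, 16]
Compare 25 vs 26: take 25 from left. Merged: [2, 13, 16, 25]
Compare 30 vs 26: take 26 from right. Merged: [2, 13, 16, 25, 26]
Compare 30 vs 30: take 30 from left. Merged: [2, 13, 16, 25, 26, 30]
Compare 33 vs 30: take 30 from right. Merged: [2, 13, 16, 25, 26, 30, 30]
Compare 33 vs 32: take 32 from right. Merged: [2, 13, 16, 25, 26, 30, 30, 32]
Compare 33 vs 39: take 33 from left. Merged: [2, 13, 16, 25, 26, 30, 30, 32, 33]
Compare 34 vs 39: take 34 from left. Merged: [2, 13, 16, 25, 26, 30, 30, 32, 33, 34]
Append remaining from right: [39]. Merged: [2, 13, 16, 25, 26, 30, 30, 32, 33, 34, 39]

Final merged array: [2, 13, 16, 25, 26, 30, 30, 32, 33, 34, 39]
Total comparisons: 10

The merged array is [2, 13, 16, 25, 26, 30, 30, 32, 33, 34, 39], requiring 10 comparisons. The merge step runs in O(n) time where n is the total number of elements.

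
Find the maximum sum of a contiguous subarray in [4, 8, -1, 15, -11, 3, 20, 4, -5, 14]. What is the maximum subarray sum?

Using Kadane's algorithm on [4, 8, -1, 15, -11, 3, 20, 4, -5, 14]:

Scanning through the array:
Position 1 (value 8): max_ending_here = 12, max_so_far = 12
Position 2 (value -1): max_ending_here = 11, max_so_far = 12
Position 3 (value 15): max_ending_here = 26, max_so_far = 26
Position 4 (value -11): max_ending_here = 15, max_so_far = 26
Position 5 (value 3): max_ending_here = 18, max_so_far = 26
Position 6 (value 20): max_ending_here = 38, max_so_far = 38
Position 7 (value 4): max_ending_here = 42, max_so_far = 42
Position 8 (value -5): max_ending_here = 37, max_so_far = 42
Position 9 (value 14): max_ending_here = 51, max_so_far = 51

Maximum subarray: [4, 8, -1, 15, -11, 3, 20, 4, -5, 14]
Maximum sum: 51

The maximum subarray is [4, 8, -1, 15, -11, 3, 20, 4, -5, 14] with sum 51. This subarray runs from index 0 to index 9.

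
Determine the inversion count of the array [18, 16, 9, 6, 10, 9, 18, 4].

Finding inversions in [18, 16, 9, 6, 10, 9, 18, 4]:

(0, 1): arr[0]=18 > arr[1]=16
(0, 2): arr[0]=18 > arr[2]=9
(0, 3): arr[0]=18 > arr[3]=6
(0, 4): arr[0]=18 > arr[4]=10
(0, 5): arr[0]=18 > arr[5]=9
(0, 7): arr[0]=18 > arr[7]=4
(1, 2): arr[1]=16 > arr[2]=9
(1, 3): arr[1]=16 > arr[3]=6
(1, 4): arr[1]=16 > arr[4]=10
(1, 5): arr[1]=16 > arr[5]=9
(1, 7): arr[1]=16 > arr[7]=4
(2, 3): arr[2]=9 > arr[3]=6
(2, 7): arr[2]=9 > arr[7]=4
(3, 7): arr[3]=6 > arr[7]=4
(4, 5): arr[4]=10 > arr[5]=9
(4, 7): arr[4]=10 > arr[7]=4
(5, 7): arr[5]=9 > arr[7]=4
(6, 7): arr[6]=18 > arr[7]=4

Total inversions: 18

The array has 18 inversion(s): (0,1), (0,2), (0,3), (0,4), (0,5), (0,7), (1,2), (1,3), (1,4), (1,5), (1,7), (2,3), (2,7), (3,7), (4,5), (4,7), (5,7), (6,7). Each pair (i,j) satisfies i < j and arr[i] > arr[j].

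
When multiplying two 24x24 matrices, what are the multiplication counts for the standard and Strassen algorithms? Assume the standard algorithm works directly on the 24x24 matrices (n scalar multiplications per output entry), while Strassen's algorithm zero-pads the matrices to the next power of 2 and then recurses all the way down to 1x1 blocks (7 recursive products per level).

Matrix multiplication for 24x24 matrices:

Strassen's algorithm requires power-of-2 dimensions. Pad 24x24 to 32x32 (next power of 2).

Standard algorithm: 24^3 = 13824 multiplications
Strassen's algorithm: 7^(log2(32)) = 7^5 = 16807 multiplications
Difference: 13824 - 16807 = -2983 (Strassen uses MORE here due to padding overhead — for small or just-over-power-of-2 n, padding can outweigh the per-level savings)

Standard: 13824 multiplications (24^3). Strassen: 16807 multiplications (7^5, after padding to 32x32). Strassen reduces 8 recursive multiplications to 7 at each level.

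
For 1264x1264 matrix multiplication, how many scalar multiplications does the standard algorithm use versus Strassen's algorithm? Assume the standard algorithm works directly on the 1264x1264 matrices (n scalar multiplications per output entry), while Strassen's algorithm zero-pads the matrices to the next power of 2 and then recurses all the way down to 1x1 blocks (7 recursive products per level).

Matrix multiplication for 1264x1264 matrices:

Strassen's algorithm requires power-of-2 dimensions. Pad 1264x1264 to 2048x2048 (next power of 2).

Standard algorithm: 1264^3 = 2019487744 multiplications
Strassen's algorithm: 7^(log2(2048)) = 7^11 = 1977326743 multiplications
Savings: 2019487744 - 1977326743 = 42161001 multiplications

Standard: 2019487744 multiplications (1264^3). Strassen: 1977326743 multiplications (7^11, after padding to 2048x2048). Strassen reduces 8 recursive multiplications to 7 at each level.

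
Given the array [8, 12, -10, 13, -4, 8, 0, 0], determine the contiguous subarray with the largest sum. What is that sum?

Using Kadane's algorithm on [8, 12, -10, 13, -4, 8, 0, 0]:

Scanning through the array:
Position 1 (value 12): max_ending_here = 20, max_so_far = 20
Position 2 (value -10): max_ending_here = 10, max_so_far = 20
Position 3 (value 13): max_ending_here = 23, max_so_far = 23
Position 4 (value -4): max_ending_here = 19, max_so_far = 23
Position 5 (value 8): max_ending_here = 27, max_so_far = 27
Position 6 (value 0): max_ending_here = 27, max_so_far = 27
Position 7 (value 0): max_ending_here = 27, max_so_far = 27

Maximum subarray: [8, 12, -10, 13, -4, 8]
Maximum sum: 27

The maximum subarray is [8, 12, -10, 13, -4, 8] with sum 27. This subarray runs from index 0 to index 5.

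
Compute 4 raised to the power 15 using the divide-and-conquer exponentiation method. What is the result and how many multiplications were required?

Computing 4^15 by squaring (build up from 4^1; each line after the first costs one multiplication):

4^1 = 4
4^2 = (4^1)^2 = 4^2 = 16
4^3 = 4 * 4^2 = 4 * 16 = 64
4^6 = (4^3)^2 = 64^2 = 4096
4^7 = 4 * 4^6 = 4 * 4096 = 16384
4^14 = (4^7)^2 = 16384^2 = 268435456
4^15 = 4 * 4^14 = 4 * 268435456 = 1073741824

Result: 1073741824
Multiplications needed: 6 (6 lines after 4^1)

4^15 = 1073741824. Using exponentiation by squaring, this requires 6 multiplications. The key idea: if the exponent is even, square the half-power; if odd, multiply by the base once.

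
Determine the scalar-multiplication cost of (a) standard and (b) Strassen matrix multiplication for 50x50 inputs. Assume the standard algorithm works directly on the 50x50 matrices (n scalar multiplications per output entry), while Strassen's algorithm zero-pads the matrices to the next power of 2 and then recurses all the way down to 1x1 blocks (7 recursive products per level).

Matrix multiplication for 50x50 matrices:

Strassen's algorithm requires power-of-2 dimensions. Pad 50x50 to 64x64 (next power of 2).

Standard algorithm: 50^3 = 125000 multiplications
Strassen's algorithm: 7^(log2(64)) = 7^6 = 117649 multiplications
Savings: 125000 - 117649 = 7351 multiplications

Standard: 125000 multiplications (50^3). Strassen: 117649 multiplications (7^6, after padding to 64x64). Strassen reduces 8 recursive multiplications to 7 at each level.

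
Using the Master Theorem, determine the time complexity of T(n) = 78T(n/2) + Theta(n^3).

Master Theorem for T(n) = 78T(n/2) + O(n^3):

a = 78, b = 2, c = 3
log_b(a) = log_2(78) = 6.2854

Case 1: c = 3 < log_2(78) = 6.2854
T(n) = O(n^(log_2 78))

For T(n) = 78T(n/2) + O(n^3): log_2(78) = 6.2854. This is Case 1 of the Master Theorem (c < log_b(a), work dominated by leaves), giving O(n^(log_2 78)).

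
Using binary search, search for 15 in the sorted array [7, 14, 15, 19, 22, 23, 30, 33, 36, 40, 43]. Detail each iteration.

Binary search for 15 in [7, 14, 15, 19, 22, 23, 30, 33, 36, 40, 43]:

lo=0, hi=10, mid=5, arr[mid]=23 -> 23 > 15, search left half
lo=0, hi=4, mid=2, arr[mid]=15 -> Found target at index 2!

Binary search finds 15 at index 2 after 2 comparisons. The search repeatedly halves the search space by comparing with the middle element.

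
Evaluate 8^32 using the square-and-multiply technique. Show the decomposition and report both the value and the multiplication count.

Computing 8^32 by squaring (build up from 8^1; each line after the first costs one multiplication):

8^1 = 8
8^2 = (8^1)^2 = 8^2 = 64
8^4 = (8^2)^2 = 64^2 = 4096
8^8 = (8^4)^2 = 4096^2 = 16777216
8^16 = (8^8)^2 = 16777216^2 = 281474976710656
8^32 = (8^16)^2 = 281474976710656^2 = 79228162514264337593543950336

Result: 79228162514264337593543950336
Multiplications needed: 5 (5 lines after 8^1)

8^32 = 79228162514264337593543950336. Using exponentiation by squaring, this requires 5 multiplications. The key idea: if the exponent is even, square the half-power; if odd, multiply by the base once.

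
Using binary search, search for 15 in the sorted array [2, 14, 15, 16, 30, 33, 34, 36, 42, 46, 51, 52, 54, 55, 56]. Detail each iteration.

Binary search for 15 in [2, 14, 15, 16, 30, 33, 34, 36, 42, 46, 51, 52, 54, 55, 56]:

lo=0, hi=14, mid=7, arr[mid]=36 -> 36 > 15, search left half
lo=0, hi=6, mid=3, arr[mid]=16 -> 16 > 15, search left half
lo=0, hi=2, mid=1, arr[mid]=14 -> 14 < 15, search right half
lo=2, hi=2, mid=2, arr[mid]=15 -> Found target at index 2!

Binary search finds 15 at index 2 after 4 comparisons. The search repeatedly halves the search space by comparing with the middle element.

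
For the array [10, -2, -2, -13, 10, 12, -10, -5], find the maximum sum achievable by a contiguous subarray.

Using Kadane's algorithm on [10, -2, -2, -13, 10, 12, -10, -5]:

Scanning through the array:
Position 1 (value -2): max_ending_here = 8, max_so_far = 10
Position 2 (value -2): max_ending_here = 6, max_so_far = 10
Position 3 (value -13): max_ending_here = -7, max_so_far = 10
Position 4 (value 10): max_ending_here = 10, max_so_far = 10
Position 5 (value 12): max_ending_here = 22, max_so_far = 22
Position 6 (value -10): max_ending_here = 12, max_so_far = 22
Position 7 (value -5): max_ending_here = 7, max_so_far = 22

Maximum subarray: [10, 12]
Maximum sum: 22

The maximum subarray is [10, 12] with sum 22. This subarray runs from index 4 to index 5.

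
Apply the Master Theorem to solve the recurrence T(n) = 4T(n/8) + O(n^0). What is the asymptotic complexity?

Master Theorem for T(n) = 4T(n/8) + O(n^0):

a = 4, b = 8, c = 0
log_b(a) = log_8(4) = 0.6667

Case 1: c = 0 < log_8(4) = 0.6667
T(n) = O(n^(log_8 4))

For T(n) = 4T(n/8) + O(n^0): log_8(4) = 0.6667. This is Case 1 of the Master Theorem (c < log_b(a), work dominated by leaves), giving O(n^(log_8 4)).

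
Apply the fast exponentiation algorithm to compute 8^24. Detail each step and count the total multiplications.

Computing 8^24 by squaring (build up from 8^1; each line after the first costs one multiplication):

8^1 = 8
8^2 = (8^1)^2 = 8^2 = 64
8^3 = 8 * 8^2 = 8 * 64 = 512
8^6 = (8^3)^2 = 512^2 = 262144
8^12 = (8^6)^2 = 262144^2 = 68719476736
8^24 = (8^12)^2 = 68719476736^2 = 4722366482869645213696

Result: 4722366482869645213696
Multiplications needed: 5 (5 lines after 8^1)

8^24 = 4722366482869645213696. Using exponentiation by squaring, this requires 5 multiplications. The key idea: if the exponent is even, square the half-power; if odd, multiply by the base once.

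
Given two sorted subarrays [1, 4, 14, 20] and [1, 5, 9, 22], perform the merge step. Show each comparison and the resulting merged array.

Merging process:

Compare 1 vs 1: take 1 from left. Merged: [1]
Compare 4 vs 1: take 1 from right. Merged: [1, 1]
Compare 4 vs 5: take 4 from left. Merged: [1, 1, 4]
Compare 14 vs 5: take 5 from right. Merged: [1, 1, 4, 5]
Compare 14 vs 9: take 9 from right. Merged: [1, 1, 4, 5, 9]
Compare 14 vs 22: take 14 from left. Merged: [1, 1, 4, 5, 9, 14]
Compare 20 vs 22: take 20 from left. Merged: [1, 1, 4, 5, 9, 14, 20]
Append remaining from right: [22]. Merged: [1, 1, 4, 5, 9, 14, 20, 22]

Final merged array: [1, 1, 4, 5, 9, 14, 20, 22]
Total comparisons: 7

The merged array is [1, 1, 4, 5, 9, 14, 20, 22], requiring 7 comparisons. The merge step runs in O(n) time where n is the total number of elements.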